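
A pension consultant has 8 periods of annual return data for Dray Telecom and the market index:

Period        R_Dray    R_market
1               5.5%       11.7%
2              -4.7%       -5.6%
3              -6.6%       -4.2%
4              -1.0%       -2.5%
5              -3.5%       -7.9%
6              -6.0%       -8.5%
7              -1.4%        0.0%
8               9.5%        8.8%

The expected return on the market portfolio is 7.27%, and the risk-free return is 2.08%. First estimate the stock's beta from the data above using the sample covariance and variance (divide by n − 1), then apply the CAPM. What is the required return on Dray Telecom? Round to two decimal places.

5.68%

Mean R_i = (5.5 − 4.7 − 6.6 − 1.0 − 3.5 − 6.0 − 1.4 + 9.5) / 8 = -1.0250%
Mean R_m = (11.7 − 5.6 − 4.2 − 2.5 − 7.9 − 8.5 + 0.0 + 8.8) / 8 = -1.0250%
Σ(R_i − R̄_i)(R_m − R̄_m) = 274.7350  ⇒  Cov = 274.7350 / 7 = 39.2479
Σ(R_m − R̄_m)² = 395.8350  ⇒  Var(R_m) = 395.8350 / 7 = 56.5479
β = Cov / Var(R_m) = 39.2479 / 56.5479 = 0.6941
MRP = 7.27% − 2.08% = 5.19%
E(R) = R_f + β × MRP = 2.08% + 0.6941 × 5.19% = 5.68%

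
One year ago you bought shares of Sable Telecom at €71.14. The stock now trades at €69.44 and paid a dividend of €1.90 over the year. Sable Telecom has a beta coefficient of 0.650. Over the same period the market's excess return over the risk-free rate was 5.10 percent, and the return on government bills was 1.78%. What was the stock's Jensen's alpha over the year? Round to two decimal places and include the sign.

-4.81%

Realised HPR = (P1 + D1 − P0) / P0 = (69.44 + 1.90 − 71.14) / 71.14 = 0.20 / 71.14 = 0.2811%
CAPM required = R_f + β·MRP = 1.78% + 0.650 × 5.10% = 5.09500%
α = realised − required = 0.2811% − 5.09500% = -4.81%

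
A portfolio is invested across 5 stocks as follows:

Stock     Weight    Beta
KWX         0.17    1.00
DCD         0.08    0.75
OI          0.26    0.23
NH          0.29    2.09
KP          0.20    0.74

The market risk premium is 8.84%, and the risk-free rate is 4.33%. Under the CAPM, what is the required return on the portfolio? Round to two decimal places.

13.56%

β_P = Σ w_i β_i = 0.17×1.00 + 0.08×0.75 + 0.26×0.23 + 0.29×2.09 + 0.20×0.74 = 1.0439
E(R_P) = R_f + β_P × MRP = 4.33% + 1.0439 × 8.84% = 13.56%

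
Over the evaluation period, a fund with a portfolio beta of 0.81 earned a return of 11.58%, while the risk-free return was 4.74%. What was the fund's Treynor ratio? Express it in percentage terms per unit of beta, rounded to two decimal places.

8.44%

Treynor = (R_P − R_f) / β_P = (11.58% − 4.74%) / 0.8100 = 6.84% / 0.8100 = 8.44%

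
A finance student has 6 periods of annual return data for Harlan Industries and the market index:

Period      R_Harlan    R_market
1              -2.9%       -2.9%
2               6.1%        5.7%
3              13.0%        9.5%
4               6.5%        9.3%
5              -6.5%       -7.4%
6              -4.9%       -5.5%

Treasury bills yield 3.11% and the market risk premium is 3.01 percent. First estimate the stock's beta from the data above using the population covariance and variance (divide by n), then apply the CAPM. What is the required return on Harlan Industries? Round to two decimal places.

Mean R_i = (-2.9 + 6.1 + 13.0 + 6.5 − 6.5 − 4.9) / 6 = 1.8833%
Mean R_m = (-2.9 + 5.7 + 9.5 + 9.3 − 7.4 − 5.5) / 6 = 1.4500%
Σ(R_i − R̄_i)(R_m − R̄_m) = 285.7950  ⇒  Cov = 285.7950 / 6 = 47.6325
Σ(R_m − R̄_m)² = 290.0350  ⇒  Var(R_m) = 290.0350 / 6 = 48.3392
β = Cov / Var(R_m) = 47.6325 / 48.3392 = 0.9854
E(R) = R_f + β × MRP = 3.11% + 0.9854 × 3.01% = 6.08%

6.08%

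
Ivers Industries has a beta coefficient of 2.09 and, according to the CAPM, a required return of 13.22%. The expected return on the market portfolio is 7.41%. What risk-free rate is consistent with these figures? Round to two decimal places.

E(R) = R_f + β(E(R_m) − R_f) = R_f(1 − β) + β·E(R_m)
13.22% = R_f × (1 − 2.09) + 2.09 × 7.41%
13.22% = R_f × -1.09 + 15.4869%
R_f = (13.22% − 15.4869%) / -1.09 = 2.08%

2.08%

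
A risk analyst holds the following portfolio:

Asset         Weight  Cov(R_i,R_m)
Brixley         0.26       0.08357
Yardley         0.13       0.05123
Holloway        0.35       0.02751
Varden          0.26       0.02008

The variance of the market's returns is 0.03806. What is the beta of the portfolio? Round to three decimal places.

1.136

β_Brixley = 0.08357 / 0.03806 = 2.1957
β_Yardley = 0.05123 / 0.03806 = 1.3460
β_Holloway = 0.02751 / 0.03806 = 0.7228
β_Varden = 0.02008 / 0.03806 = 0.5276
β_P = Σ w_i β_i = 0.26×2.1957 + 0.13×1.3460 + 0.35×0.7228 + 0.26×0.5276 = 1.1360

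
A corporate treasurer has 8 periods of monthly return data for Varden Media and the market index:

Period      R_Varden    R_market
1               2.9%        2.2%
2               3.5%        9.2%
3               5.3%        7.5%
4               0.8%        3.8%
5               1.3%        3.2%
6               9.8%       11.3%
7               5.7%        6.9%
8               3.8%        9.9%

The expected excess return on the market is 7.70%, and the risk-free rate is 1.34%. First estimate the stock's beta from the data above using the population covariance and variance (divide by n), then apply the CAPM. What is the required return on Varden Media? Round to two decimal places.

Mean R_i = (2.9 + 3.5 + 5.3 + 0.8 + 1.3 + 9.8 + 5.7 + 3.8) / 8 = 4.1375%
Mean R_m = (2.2 + 9.2 + 7.5 + 3.8 + 3.2 + 11.3 + 6.9 + 9.9) / 8 = 6.7500%
Σ(R_i − R̄_i)(R_m − R̄_m) = 49.7950  ⇒  Cov = 49.7950 / 8 = 6.2244
Σ(R_m − R̄_m)² = 79.2200  ⇒  Var(R_m) = 79.2200 / 8 = 9.9025
β = Cov / Var(R_m) = 6.2244 / 9.9025 = 0.6286
E(R) = R_f + β × MRP = 1.34% + 0.6286 × 7.70% = 6.18%

6.18%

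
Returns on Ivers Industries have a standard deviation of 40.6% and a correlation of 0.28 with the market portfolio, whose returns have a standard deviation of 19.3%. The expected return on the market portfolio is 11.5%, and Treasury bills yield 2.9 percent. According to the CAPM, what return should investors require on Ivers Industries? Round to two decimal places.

β = ρ × σ_i / σ_m = 0.28 × 40.6% / 19.3% = 0.5890
MRP = 11.5% − 2.9% = 8.60%
E(R) = 2.9% + 0.5890 × 8.6% = 7.97%

7.97%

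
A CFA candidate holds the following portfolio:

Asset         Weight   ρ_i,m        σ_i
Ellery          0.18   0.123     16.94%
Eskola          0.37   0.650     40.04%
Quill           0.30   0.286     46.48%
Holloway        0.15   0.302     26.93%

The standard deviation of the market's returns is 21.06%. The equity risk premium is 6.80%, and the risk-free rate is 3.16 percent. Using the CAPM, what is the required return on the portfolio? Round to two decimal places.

β_Ellery = 0.123 × 16.94% / 21.06% = 0.0989
β_Eskola = 0.650 × 40.04% / 21.06% = 1.2358
β_Quill = 0.286 × 46.48% / 21.06% = 0.6312
β_Holloway = 0.302 × 26.93% / 21.06% = 0.3862
β_P = Σ w_i β_i = 0.18×0.0989 + 0.37×1.2358 + 0.30×0.6312 + 0.15×0.3862 = 0.7223
E(R_P) = R_f + β_P × MRP = 3.16% + 0.7223 × 6.80% = 8.07%

8.07%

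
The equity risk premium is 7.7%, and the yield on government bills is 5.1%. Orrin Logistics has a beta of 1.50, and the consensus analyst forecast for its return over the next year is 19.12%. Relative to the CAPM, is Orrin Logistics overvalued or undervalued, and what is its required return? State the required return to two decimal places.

Undervalued; required return 16.65%

Required return = R_f + β·MRP = 5.1% + 1.50 × 7.7% = 16.65%
Forecast 19.12% > required 16.65% → the stock plots above the SML → undervalued.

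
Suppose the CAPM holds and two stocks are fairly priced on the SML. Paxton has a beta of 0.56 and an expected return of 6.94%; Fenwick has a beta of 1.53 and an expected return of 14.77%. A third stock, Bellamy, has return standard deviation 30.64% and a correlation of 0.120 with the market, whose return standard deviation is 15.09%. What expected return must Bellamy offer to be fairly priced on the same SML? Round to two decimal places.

MRP = (14.77% − 6.94%) / (1.53 − 0.56) = 8.0722%
R_f = 6.94% − 0.56 × 8.0722% = 2.4196%
β_Bellamy = ρ·σ_i/σ_m = 0.120 × 30.64 / 15.09 = 0.2437
E(R_Bellamy) = R_f + β × MRP = 2.4196% + 0.2437 × 8.0722% = 4.39%

4.39%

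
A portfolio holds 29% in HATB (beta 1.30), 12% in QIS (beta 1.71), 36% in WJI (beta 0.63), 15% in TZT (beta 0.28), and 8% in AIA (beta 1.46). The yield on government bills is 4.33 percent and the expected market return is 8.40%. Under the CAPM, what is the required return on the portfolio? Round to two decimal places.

β_P = Σ w_i β_i = 0.29×1.30 + 0.12×1.71 + 0.36×0.63 + 0.15×0.28 + 0.08×1.46 = 0.9678
MRP = 8.40% − 4.33% = 4.07%
E(R_P) = R_f + β_P × MRP = 4.33% + 0.9678 × 4.07% = 8.27%

8.27%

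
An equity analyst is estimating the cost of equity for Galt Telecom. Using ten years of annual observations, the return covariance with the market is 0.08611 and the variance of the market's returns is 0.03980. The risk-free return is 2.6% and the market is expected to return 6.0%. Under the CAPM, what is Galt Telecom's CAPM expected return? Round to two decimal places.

β = Cov(R_i, R_m) / Var(R_m) = 0.08611 / 0.03980 = 2.1636
MRP = 6.0% − 2.6% = 3.40%
E(R) = R_f + β × MRP = 2.6% + 2.1636 × 3.4% = 9.96%

9.96%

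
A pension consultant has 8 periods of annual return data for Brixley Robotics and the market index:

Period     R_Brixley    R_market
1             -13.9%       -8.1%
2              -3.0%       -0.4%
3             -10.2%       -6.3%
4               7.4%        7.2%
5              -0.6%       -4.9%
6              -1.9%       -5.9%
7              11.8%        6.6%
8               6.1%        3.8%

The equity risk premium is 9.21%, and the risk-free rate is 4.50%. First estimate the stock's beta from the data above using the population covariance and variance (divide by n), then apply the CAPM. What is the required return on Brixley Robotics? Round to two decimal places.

Mean R_i = (-13.9 − 3.0 − 10.2 + 7.4 − 0.6 − 1.9 + 11.8 + 6.1) / 8 = -0.5375%
Mean R_m = (-8.1 − 0.4 − 6.3 + 7.2 − 4.9 − 5.9 + 6.6 + 3.8) / 8 = -1.0000%
Σ(R_i − R̄_i)(R_m − R̄_m) = 342.2400  ⇒  Cov = 342.2400 / 8 = 42.7800
Σ(R_m − R̄_m)² = 266.1200  ⇒  Var(R_m) = 266.1200 / 8 = 33.2650
β = Cov / Var(R_m) = 42.7800 / 33.2650 = 1.2860
E(R) = R_f + β × MRP = 4.50% + 1.2860 × 9.21% = 16.34%

16.34%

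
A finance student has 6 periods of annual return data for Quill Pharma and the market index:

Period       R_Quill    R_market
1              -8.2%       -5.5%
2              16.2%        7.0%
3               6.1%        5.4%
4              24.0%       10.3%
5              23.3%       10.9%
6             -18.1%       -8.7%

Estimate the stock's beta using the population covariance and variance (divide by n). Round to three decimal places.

2.051

Mean R_i = (-8.2 + 16.2 + 6.1 + 24.0 + 23.3 − 18.1) / 6 = 7.2167%
Mean R_m = (-5.5 + 7.0 + 5.4 + 10.3 + 10.9 − 8.7) / 6 = 3.2333%
Σ(R_i − R̄_i)(R_m − R̄_m) = 710.0767  ⇒  Cov = 710.0767 / 6 = 118.3461
Σ(R_m − R̄_m)² = 346.2733  ⇒  Var(R_m) = 346.2733 / 6 = 57.7122
β = Cov / Var(R_m) = 118.3461 / 57.7122 = 2.0506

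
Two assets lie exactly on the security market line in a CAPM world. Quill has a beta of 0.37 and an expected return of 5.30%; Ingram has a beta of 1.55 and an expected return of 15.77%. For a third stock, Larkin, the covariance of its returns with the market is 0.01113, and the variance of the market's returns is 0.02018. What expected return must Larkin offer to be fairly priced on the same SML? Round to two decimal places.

MRP = (15.77% − 5.30%) / (1.55 − 0.37) = 8.8729%
R_f = 5.30% − 0.37 × 8.8729% = 2.0170%
β_Larkin = Cov / Var(R_m) = 0.01113 / 0.02018 = 0.5515
E(R_Larkin) = R_f + β × MRP = 2.0170% + 0.5515 × 8.8729% = 6.91%

6.91%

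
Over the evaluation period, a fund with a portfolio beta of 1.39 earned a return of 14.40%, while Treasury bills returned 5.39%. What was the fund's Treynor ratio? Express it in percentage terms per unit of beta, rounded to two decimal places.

6.48%

Treynor = (R_P − R_f) / β_P = (14.40% − 5.39%) / 1.3900 = 9.01% / 1.3900 = 6.48%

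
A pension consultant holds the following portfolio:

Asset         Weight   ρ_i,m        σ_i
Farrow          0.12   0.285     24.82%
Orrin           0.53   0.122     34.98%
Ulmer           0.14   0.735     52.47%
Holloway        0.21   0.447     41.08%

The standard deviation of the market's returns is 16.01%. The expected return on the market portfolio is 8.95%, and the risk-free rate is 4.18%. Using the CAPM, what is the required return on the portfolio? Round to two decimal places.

β_Farrow = 0.285 × 24.82% / 16.01% = 0.4418
β_Orrin = 0.122 × 34.98% / 16.01% = 0.2666
β_Ulmer = 0.735 × 52.47% / 16.01% = 2.4088
β_Holloway = 0.447 × 41.08% / 16.01% = 1.1470
β_P = Σ w_i β_i = 0.12×0.4418 + 0.53×0.2666 + 0.14×2.4088 + 0.21×1.1470 = 0.7724
MRP = 8.95% − 4.18% = 4.77%
E(R_P) = R_f + β_P × MRP = 4.18% + 0.7724 × 4.77% = 7.86%

7.86%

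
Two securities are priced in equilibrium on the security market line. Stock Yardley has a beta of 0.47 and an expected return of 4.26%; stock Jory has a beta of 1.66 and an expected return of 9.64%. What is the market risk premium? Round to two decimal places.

Both satisfy E(R) = R_f + β·MRP, so the slope of the SML is
MRP = (9.64% − 4.26%) / (1.66 − 0.47) = 5.38% / 1.19 = 4.5210%

4.52%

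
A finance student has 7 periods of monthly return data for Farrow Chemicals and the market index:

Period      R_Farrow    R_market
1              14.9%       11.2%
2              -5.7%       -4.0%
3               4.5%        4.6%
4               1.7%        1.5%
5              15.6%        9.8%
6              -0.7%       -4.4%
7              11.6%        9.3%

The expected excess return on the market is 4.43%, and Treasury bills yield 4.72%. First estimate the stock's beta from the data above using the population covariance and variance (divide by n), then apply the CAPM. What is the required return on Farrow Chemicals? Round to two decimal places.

10.10%

Mean R_i = (14.9 − 5.7 + 4.5 + 1.7 + 15.6 − 0.7 + 11.6) / 7 = 5.9857%
Mean R_m = (11.2 − 4.0 + 4.6 + 1.5 + 9.8 − 4.4 + 9.3) / 7 = 4.0000%
Σ(R_i − R̄_i)(R_m − R̄_m) = 309.1700  ⇒  Cov = 309.1700 / 7 = 44.1671
Σ(R_m − R̄_m)² = 254.7400  ⇒  Var(R_m) = 254.7400 / 7 = 36.3914
β = Cov / Var(R_m) = 44.1671 / 36.3914 = 1.2137
E(R) = R_f + β × MRP = 4.72% + 1.2137 × 4.43% = 10.10%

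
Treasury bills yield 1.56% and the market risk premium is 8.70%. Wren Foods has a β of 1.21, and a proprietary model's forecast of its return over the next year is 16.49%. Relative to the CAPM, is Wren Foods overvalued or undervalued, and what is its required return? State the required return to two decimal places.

Required return = R_f + β·MRP = 1.56% + 1.21 × 8.70% = 12.09%
Forecast 16.49% > required 12.09% → the stock plots above the SML → undervalued.

Undervalued; required return 12.09%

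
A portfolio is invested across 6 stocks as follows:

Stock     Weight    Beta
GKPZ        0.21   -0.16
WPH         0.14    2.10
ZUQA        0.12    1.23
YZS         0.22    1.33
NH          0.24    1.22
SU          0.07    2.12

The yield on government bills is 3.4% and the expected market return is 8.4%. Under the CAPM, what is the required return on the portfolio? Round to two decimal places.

9.11%

β_P = Σ w_i β_i = 0.21×-0.16 + 0.14×2.10 + 0.12×1.23 + 0.22×1.33 + 0.24×1.22 + 0.07×2.12 = 1.1418
MRP = 8.4% − 3.4% = 5.00%
E(R_P) = R_f + β_P × MRP = 3.4% + 1.1418 × 5.0% = 9.11%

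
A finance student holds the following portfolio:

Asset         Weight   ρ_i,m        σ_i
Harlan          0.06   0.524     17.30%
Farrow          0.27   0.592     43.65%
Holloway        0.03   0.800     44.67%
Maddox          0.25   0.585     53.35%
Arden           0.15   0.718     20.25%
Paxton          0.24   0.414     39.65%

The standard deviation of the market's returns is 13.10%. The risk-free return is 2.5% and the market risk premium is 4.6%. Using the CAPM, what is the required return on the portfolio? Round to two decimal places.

10.41%

β_Harlan = 0.524 × 17.30% / 13.10% = 0.6920
β_Farrow = 0.592 × 43.65% / 13.10% = 1.9726
β_Holloway = 0.800 × 44.67% / 13.10% = 2.7279
β_Maddox = 0.585 × 53.35% / 13.10% = 2.3824
β_Arden = 0.718 × 20.25% / 13.10% = 1.1099
β_Paxton = 0.414 × 39.65% / 13.10% = 1.2531
β_P = Σ w_i β_i = 0.06×0.6920 + 0.27×1.9726 + 0.03×2.7279 + 0.25×2.3824 + 0.15×1.1099 + 0.24×1.2531 = 1.7188
E(R_P) = R_f + β_P × MRP = 2.5% + 1.7188 × 4.6% = 10.41%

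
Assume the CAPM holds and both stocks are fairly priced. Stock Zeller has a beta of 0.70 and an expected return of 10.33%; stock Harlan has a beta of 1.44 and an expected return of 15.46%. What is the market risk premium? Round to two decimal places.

Both satisfy E(R) = R_f + β·MRP, so the slope of the SML is
MRP = (15.46% − 10.33%) / (1.44 − 0.70) = 5.13% / 0.74 = 6.9324%

6.93%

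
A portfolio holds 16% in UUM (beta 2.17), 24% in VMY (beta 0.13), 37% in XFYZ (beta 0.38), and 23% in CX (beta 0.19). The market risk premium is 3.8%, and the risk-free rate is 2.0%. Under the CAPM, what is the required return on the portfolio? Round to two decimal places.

β_P = Σ w_i β_i = 0.16×2.17 + 0.24×0.13 + 0.37×0.38 + 0.23×0.19 = 0.5627
E(R_P) = R_f + β_P × MRP = 2.0% + 0.5627 × 3.8% = 4.14%

4.14%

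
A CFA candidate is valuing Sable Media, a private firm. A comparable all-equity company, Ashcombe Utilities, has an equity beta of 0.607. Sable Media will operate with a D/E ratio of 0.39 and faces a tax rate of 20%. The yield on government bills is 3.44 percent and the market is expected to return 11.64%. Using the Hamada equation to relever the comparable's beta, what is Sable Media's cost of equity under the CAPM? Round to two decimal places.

β_L = β_U × [1 + (1 − t)(D/E)] = 0.607 × [1 + (1 − 0.20) × 0.39]
    = 0.607 × [1 + 0.80 × 0.39] = 0.607 × 1.3120 = 0.7964
MRP = 11.64% − 3.44% = 8.20%
E(R) = R_f + β_L × MRP = 3.44% + 0.7964 × 8.20% = 9.97%

9.97%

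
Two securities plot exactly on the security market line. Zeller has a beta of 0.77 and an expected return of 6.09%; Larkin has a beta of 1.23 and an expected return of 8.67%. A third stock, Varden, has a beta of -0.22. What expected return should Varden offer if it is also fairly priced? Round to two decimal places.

0.54%

MRP (SML slope) = (8.67% − 6.09%) / (1.23 − 0.77) = 2.58% / 0.46 = 5.6087%
R_f (intercept) = 6.09% − 0.77 × 5.6087% = 1.7713%
E(R_Varden) = R_f + β × MRP = 1.7713% + -0.22 × 5.6087% = 0.54%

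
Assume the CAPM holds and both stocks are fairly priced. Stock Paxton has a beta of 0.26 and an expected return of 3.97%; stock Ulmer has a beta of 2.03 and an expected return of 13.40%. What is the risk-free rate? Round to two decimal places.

Both satisfy E(R) = R_f + β·MRP, so the slope of the SML is
MRP = (13.40% − 3.97%) / (2.03 − 0.26) = 9.43% / 1.77 = 5.3277%
R_f = E(R_Paxton) − β_Paxton·MRP = 3.97% − 0.26 × 5.3277% = 2.5848%

2.58%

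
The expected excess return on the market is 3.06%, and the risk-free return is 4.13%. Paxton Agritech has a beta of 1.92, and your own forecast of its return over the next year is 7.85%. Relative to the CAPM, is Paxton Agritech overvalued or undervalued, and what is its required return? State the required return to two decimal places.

Overvalued; required return 10.01%

Required return = R_f + β·MRP = 4.13% + 1.92 × 3.06% = 10.01%
Forecast 7.85% < required 10.01% → the stock plots below the SML → overvalued.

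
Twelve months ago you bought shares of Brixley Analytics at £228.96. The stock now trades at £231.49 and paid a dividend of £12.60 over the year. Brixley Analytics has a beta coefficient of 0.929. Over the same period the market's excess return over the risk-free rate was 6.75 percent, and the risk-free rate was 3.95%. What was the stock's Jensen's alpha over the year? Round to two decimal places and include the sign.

-3.61%

Realised HPR = (P1 + D1 − P0) / P0 = (231.49 + 12.60 − 228.96) / 228.96 = 15.13 / 228.96 = 6.6081%
CAPM required = R_f + β·MRP = 3.95% + 0.929 × 6.75% = 10.22075%
α = realised − required = 6.6081% − 10.22075% = -3.61%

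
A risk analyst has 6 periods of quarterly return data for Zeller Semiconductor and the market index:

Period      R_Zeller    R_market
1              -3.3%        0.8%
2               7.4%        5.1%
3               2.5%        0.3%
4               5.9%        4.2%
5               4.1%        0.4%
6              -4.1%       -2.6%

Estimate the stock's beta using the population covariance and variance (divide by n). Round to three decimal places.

Mean R_i = (-3.3 + 7.4 + 2.5 + 5.9 + 4.1 − 4.1) / 6 = 2.0833%
Mean R_m = (0.8 + 5.1 + 0.3 + 4.2 + 0.4 − 2.6) / 6 = 1.3667%
Σ(R_i − R̄_i)(R_m − R̄_m) = 55.8467  ⇒  Cov = 55.8467 / 6 = 9.3078
Σ(R_m − R̄_m)² = 40.0933  ⇒  Var(R_m) = 40.0933 / 6 = 6.6822
β = Cov / Var(R_m) = 9.3078 / 6.6822 = 1.3929

1.393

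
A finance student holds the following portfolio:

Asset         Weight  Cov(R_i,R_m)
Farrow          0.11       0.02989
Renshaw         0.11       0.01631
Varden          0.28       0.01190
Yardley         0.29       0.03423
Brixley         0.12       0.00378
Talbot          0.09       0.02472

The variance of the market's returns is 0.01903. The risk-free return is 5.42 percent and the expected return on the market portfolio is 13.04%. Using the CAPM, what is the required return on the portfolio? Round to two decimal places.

13.84%

β_Farrow = 0.02989 / 0.01903 = 1.5707
β_Renshaw = 0.01631 / 0.01903 = 0.8571
β_Varden = 0.01190 / 0.01903 = 0.6253
β_Yardley = 0.03423 / 0.01903 = 1.7987
β_Brixley = 0.00378 / 0.01903 = 0.1986
β_Talbot = 0.02472 / 0.01903 = 1.2990
β_P = Σ w_i β_i = 0.11×1.5707 + 0.11×0.8571 + 0.28×0.6253 + 0.29×1.7987 + 0.12×0.1986 + 0.09×1.2990 = 1.1045
MRP = 13.04% − 5.42% = 7.62%
E(R_P) = R_f + β_P × MRP = 5.42% + 1.1045 × 7.62% = 13.84%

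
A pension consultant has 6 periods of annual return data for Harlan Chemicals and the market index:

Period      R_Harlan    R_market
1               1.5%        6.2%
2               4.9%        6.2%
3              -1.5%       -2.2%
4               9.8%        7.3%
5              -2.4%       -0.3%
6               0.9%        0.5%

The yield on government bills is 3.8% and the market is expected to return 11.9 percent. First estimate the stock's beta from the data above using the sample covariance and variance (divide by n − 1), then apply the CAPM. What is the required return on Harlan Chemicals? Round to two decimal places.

Mean R_i = (1.5 + 4.9 − 1.5 + 9.8 − 2.4 + 0.9) / 6 = 2.2000%
Mean R_m = (6.2 + 6.2 − 2.2 + 7.3 − 0.3 + 0.5) / 6 = 2.9500%
Σ(R_i − R̄_i)(R_m − R̄_m) = 76.7500  ⇒  Cov = 76.7500 / 5 = 15.3500
Σ(R_m − R̄_m)² = 83.1350  ⇒  Var(R_m) = 83.1350 / 5 = 16.6270
β = Cov / Var(R_m) = 15.3500 / 16.6270 = 0.9232
MRP = 11.9% − 3.8% = 8.10%
E(R) = R_f + β × MRP = 3.8% + 0.9232 × 8.1% = 11.28%

11.28%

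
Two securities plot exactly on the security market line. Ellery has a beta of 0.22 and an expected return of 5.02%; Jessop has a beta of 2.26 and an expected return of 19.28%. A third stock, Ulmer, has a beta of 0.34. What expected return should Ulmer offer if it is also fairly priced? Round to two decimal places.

5.86%

MRP (SML slope) = (19.28% − 5.02%) / (2.26 − 0.22) = 14.26% / 2.04 = 6.9902%
R_f (intercept) = 5.02% − 0.22 × 6.9902% = 3.4822%
E(R_Ulmer) = R_f + β × MRP = 3.4822% + 0.34 × 6.9902% = 5.86%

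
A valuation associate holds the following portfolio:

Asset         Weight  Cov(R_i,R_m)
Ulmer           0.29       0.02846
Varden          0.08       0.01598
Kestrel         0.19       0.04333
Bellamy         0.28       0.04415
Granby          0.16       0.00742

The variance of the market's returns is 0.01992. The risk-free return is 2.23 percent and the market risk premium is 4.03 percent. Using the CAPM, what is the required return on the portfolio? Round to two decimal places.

8.57%

β_Ulmer = 0.02846 / 0.01992 = 1.4287
β_Varden = 0.01598 / 0.01992 = 0.8022
β_Kestrel = 0.04333 / 0.01992 = 2.1752
β_Bellamy = 0.04415 / 0.01992 = 2.2164
β_Granby = 0.00742 / 0.01992 = 0.3725
β_P = Σ w_i β_i = 0.29×1.4287 + 0.08×0.8022 + 0.19×2.1752 + 0.28×2.2164 + 0.16×0.3725 = 1.5720
E(R_P) = R_f + β_P × MRP = 2.23% + 1.5720 × 4.03% = 8.57%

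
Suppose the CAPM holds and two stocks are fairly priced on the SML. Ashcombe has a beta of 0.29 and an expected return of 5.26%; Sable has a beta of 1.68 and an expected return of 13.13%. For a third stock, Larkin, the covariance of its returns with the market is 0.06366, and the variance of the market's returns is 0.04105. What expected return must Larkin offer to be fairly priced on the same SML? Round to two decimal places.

12.40%

MRP = (13.13% − 5.26%) / (1.68 − 0.29) = 5.6619%
R_f = 5.26% − 0.29 × 5.6619% = 3.6180%
β_Larkin = Cov / Var(R_m) = 0.06366 / 0.04105 = 1.5508
E(R_Larkin) = R_f + β × MRP = 3.6180% + 1.5508 × 5.6619% = 12.40%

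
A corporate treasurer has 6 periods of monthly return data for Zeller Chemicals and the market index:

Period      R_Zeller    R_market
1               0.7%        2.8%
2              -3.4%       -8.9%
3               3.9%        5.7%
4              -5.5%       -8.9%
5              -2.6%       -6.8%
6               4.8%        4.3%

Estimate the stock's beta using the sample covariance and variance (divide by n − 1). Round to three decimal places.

Mean R_i = (0.7 − 3.4 + 3.9 − 5.5 − 2.6 + 4.8) / 6 = -0.3500%
Mean R_m = (2.8 − 8.9 + 5.7 − 8.9 − 6.8 + 4.3) / 6 = -1.9667%
Σ(R_i − R̄_i)(R_m − R̄_m) = 137.5900  ⇒  Cov = 137.5900 / 5 = 27.5180
Σ(R_m − R̄_m)² = 240.2733  ⇒  Var(R_m) = 240.2733 / 5 = 48.0547
β = Cov / Var(R_m) = 27.5180 / 48.0547 = 0.5726

0.573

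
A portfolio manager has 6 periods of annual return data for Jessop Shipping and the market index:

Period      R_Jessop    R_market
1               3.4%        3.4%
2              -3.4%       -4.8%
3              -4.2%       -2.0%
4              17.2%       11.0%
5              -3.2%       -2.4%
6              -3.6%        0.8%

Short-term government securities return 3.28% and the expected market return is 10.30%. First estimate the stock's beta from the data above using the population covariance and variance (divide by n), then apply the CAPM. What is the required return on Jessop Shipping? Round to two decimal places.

13.11%

Mean R_i = (3.4 − 3.4 − 4.2 + 17.2 − 3.2 − 3.6) / 6 = 1.0333%
Mean R_m = (3.4 − 4.8 − 2.0 + 11.0 − 2.4 + 0.8) / 6 = 1.0000%
Σ(R_i − R̄_i)(R_m − R̄_m) = 224.0800  ⇒  Cov = 224.0800 / 6 = 37.3467
Σ(R_m − R̄_m)² = 160.0000  ⇒  Var(R_m) = 160.0000 / 6 = 26.6667
β = Cov / Var(R_m) = 37.3467 / 26.6667 = 1.4005
MRP = 10.30% − 3.28% = 7.02%
E(R) = R_f + β × MRP = 3.28% + 1.4005 × 7.02% = 13.11%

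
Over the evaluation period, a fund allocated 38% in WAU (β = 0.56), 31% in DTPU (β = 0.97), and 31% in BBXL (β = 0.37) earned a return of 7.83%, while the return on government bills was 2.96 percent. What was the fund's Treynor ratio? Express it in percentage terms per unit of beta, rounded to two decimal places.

β_P = 0.38×0.56 + 0.31×0.97 + 0.31×0.37 = 0.6282
Treynor = (R_P − R_f) / β_P = (7.83% − 2.96%) / 0.6282 = 4.87% / 0.6282 = 7.75%

7.75%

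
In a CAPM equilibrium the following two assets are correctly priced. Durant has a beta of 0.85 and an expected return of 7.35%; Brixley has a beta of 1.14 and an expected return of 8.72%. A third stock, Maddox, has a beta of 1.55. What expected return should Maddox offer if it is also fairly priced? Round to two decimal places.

10.66%

MRP (SML slope) = (8.72% − 7.35%) / (1.14 − 0.85) = 1.37% / 0.29 = 4.7241%
R_f (intercept) = 7.35% − 0.85 × 4.7241% = 3.3345%
E(R_Maddox) = R_f + β × MRP = 3.3345% + 1.55 × 4.7241% = 10.66%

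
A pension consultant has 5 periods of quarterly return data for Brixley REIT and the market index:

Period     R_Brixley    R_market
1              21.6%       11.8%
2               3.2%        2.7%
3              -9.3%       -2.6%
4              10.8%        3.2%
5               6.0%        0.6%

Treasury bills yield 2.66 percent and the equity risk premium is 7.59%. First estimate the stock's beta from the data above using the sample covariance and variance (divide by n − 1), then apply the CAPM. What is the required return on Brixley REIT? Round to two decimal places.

17.53%

Mean R_i = (21.6 + 3.2 − 9.3 + 10.8 + 6.0) / 5 = 6.4600%
Mean R_m = (11.8 + 2.7 − 2.6 + 3.2 + 0.6) / 5 = 3.1400%
Σ(R_i − R̄_i)(R_m − R̄_m) = 224.4380  ⇒  Cov = 224.4380 / 4 = 56.1095
Σ(R_m − R̄_m)² = 114.5920  ⇒  Var(R_m) = 114.5920 / 4 = 28.6480
β = Cov / Var(R_m) = 56.1095 / 28.6480 = 1.9586
E(R) = R_f + β × MRP = 2.66% + 1.9586 × 7.59% = 17.53%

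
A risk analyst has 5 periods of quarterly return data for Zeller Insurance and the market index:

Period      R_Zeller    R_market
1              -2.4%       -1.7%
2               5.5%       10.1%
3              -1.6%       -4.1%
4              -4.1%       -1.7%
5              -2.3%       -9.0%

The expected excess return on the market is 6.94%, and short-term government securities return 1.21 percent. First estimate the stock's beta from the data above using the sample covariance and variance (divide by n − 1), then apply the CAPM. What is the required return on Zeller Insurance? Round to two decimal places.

Mean R_i = (-2.4 + 5.5 − 1.6 − 4.1 − 2.3) / 5 = -0.9800%
Mean R_m = (-1.7 + 10.1 − 4.1 − 1.7 − 9.0) / 5 = -1.2800%
Σ(R_i − R̄_i)(R_m − R̄_m) = 87.5880  ⇒  Cov = 87.5880 / 4 = 21.8970
Σ(R_m − R̄_m)² = 197.4080  ⇒  Var(R_m) = 197.4080 / 4 = 49.3520
β = Cov / Var(R_m) = 21.8970 / 49.3520 = 0.4437
E(R) = R_f + β × MRP = 1.21% + 0.4437 × 6.94% = 4.29%

4.29%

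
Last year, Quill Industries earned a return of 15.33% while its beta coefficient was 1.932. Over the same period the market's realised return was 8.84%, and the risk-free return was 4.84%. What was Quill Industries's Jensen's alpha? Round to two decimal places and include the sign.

+2.76%

Market excess return = 8.84% − 4.84% = 4.00%
CAPM benchmark = R_f + β(R_m − R_f) = 4.84% + 1.932 × 4.00% = 12.56800%
α = actual − benchmark = 15.33% − 12.56800% = +2.76%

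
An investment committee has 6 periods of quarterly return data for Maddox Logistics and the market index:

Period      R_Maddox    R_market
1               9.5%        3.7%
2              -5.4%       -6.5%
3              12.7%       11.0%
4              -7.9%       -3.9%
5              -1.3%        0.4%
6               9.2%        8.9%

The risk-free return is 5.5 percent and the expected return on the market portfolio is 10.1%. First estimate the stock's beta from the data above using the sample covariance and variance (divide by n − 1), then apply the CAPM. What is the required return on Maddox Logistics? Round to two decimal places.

10.93%

Mean R_i = (9.5 − 5.4 + 12.7 − 7.9 − 1.3 + 9.2) / 6 = 2.8000%
Mean R_m = (3.7 − 6.5 + 11.0 − 3.9 + 0.4 + 8.9) / 6 = 2.2667%
Σ(R_i − R̄_i)(R_m − R̄_m) = 284.0400  ⇒  Cov = 284.0400 / 5 = 56.8080
Σ(R_m − R̄_m)² = 240.6933  ⇒  Var(R_m) = 240.6933 / 5 = 48.1387
β = Cov / Var(R_m) = 56.8080 / 48.1387 = 1.1801
MRP = 10.1% − 5.5% = 4.60%
E(R) = R_f + β × MRP = 5.5% + 1.1801 × 4.6% = 10.93%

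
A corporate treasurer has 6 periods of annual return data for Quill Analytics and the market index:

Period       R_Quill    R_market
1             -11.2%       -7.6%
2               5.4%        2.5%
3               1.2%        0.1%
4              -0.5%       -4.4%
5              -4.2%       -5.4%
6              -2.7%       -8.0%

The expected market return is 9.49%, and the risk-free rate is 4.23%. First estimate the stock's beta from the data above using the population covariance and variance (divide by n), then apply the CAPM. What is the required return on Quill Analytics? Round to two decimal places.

Mean R_i = (-11.2 + 5.4 + 1.2 − 0.5 − 4.2 − 2.7) / 6 = -2.0000%
Mean R_m = (-7.6 + 2.5 + 0.1 − 4.4 − 5.4 − 8.0) / 6 = -3.8000%
Σ(R_i − R̄_i)(R_m − R̄_m) = 99.6200  ⇒  Cov = 99.6200 / 6 = 16.6033
Σ(R_m − R̄_m)² = 89.9000  ⇒  Var(R_m) = 89.9000 / 6 = 14.9833
β = Cov / Var(R_m) = 16.6033 / 14.9833 = 1.1081
MRP = 9.49% − 4.23% = 5.26%
E(R) = R_f + β × MRP = 4.23% + 1.1081 × 5.26% = 10.06%

10.06%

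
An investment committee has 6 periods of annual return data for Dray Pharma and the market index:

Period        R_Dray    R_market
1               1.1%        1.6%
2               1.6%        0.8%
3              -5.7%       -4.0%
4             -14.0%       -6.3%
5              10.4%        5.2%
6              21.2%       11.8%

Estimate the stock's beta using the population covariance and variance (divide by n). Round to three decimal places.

Mean R_i = (1.1 + 1.6 − 5.7 − 14.0 + 10.4 + 21.2) / 6 = 2.4333%
Mean R_m = (1.6 + 0.8 − 4.0 − 6.3 + 5.2 + 11.8) / 6 = 1.5167%
Σ(R_i − R̄_i)(R_m − R̄_m) = 396.1367  ⇒  Cov = 396.1367 / 6 = 66.0228
Σ(R_m − R̄_m)² = 211.3683  ⇒  Var(R_m) = 211.3683 / 6 = 35.2281
β = Cov / Var(R_m) = 66.0228 / 35.2281 = 1.8742

1.874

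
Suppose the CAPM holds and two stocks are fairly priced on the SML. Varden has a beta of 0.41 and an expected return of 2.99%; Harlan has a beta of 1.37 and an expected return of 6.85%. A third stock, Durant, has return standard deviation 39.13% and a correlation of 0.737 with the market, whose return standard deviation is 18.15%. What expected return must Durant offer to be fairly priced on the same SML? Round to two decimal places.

MRP = (6.85% − 2.99%) / (1.37 − 0.41) = 4.0208%
R_f = 2.99% − 0.41 × 4.0208% = 1.3415%
β_Durant = ρ·σ_i/σ_m = 0.737 × 39.13 / 18.15 = 1.5889
E(R_Durant) = R_f + β × MRP = 1.3415% + 1.5889 × 4.0208% = 7.73%

7.73%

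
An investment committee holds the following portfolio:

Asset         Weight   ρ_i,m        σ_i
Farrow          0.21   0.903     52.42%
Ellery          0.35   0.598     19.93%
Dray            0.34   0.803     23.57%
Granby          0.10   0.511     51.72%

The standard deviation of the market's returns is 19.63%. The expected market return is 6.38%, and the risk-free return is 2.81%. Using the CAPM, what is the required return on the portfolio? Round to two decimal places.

β_Farrow = 0.903 × 52.42% / 19.63% = 2.4114
β_Ellery = 0.598 × 19.93% / 19.63% = 0.6071
β_Dray = 0.803 × 23.57% / 19.63% = 0.9642
β_Granby = 0.511 × 51.72% / 19.63% = 1.3464
β_P = Σ w_i β_i = 0.21×2.4114 + 0.35×0.6071 + 0.34×0.9642 + 0.10×1.3464 = 1.1813
MRP = 6.38% − 2.81% = 3.57%
E(R_P) = R_f + β_P × MRP = 2.81% + 1.1813 × 3.57% = 7.03%

7.03%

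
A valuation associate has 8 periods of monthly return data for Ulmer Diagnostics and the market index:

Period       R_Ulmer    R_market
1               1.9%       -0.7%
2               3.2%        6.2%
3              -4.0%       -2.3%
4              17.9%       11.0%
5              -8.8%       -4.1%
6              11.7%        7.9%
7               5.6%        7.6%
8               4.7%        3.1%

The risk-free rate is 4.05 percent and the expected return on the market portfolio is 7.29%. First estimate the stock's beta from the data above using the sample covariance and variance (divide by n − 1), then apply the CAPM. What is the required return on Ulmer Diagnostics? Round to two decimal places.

8.62%

Mean R_i = (1.9 + 3.2 − 4.0 + 17.9 − 8.8 + 11.7 + 5.6 + 4.7) / 8 = 4.0250%
Mean R_m = (-0.7 + 6.2 − 2.3 + 11.0 − 4.1 + 7.9 + 7.6 + 3.1) / 8 = 3.5875%
Σ(R_i − R̄_i)(R_m − R̄_m) = 294.7325  ⇒  Cov = 294.7325 / 7 = 42.1046
Σ(R_m − R̄_m)² = 208.8488  ⇒  Var(R_m) = 208.8488 / 7 = 29.8355
β = Cov / Var(R_m) = 42.1046 / 29.8355 = 1.4112
MRP = 7.29% − 4.05% = 3.24%
E(R) = R_f + β × MRP = 4.05% + 1.4112 × 3.24% = 8.62%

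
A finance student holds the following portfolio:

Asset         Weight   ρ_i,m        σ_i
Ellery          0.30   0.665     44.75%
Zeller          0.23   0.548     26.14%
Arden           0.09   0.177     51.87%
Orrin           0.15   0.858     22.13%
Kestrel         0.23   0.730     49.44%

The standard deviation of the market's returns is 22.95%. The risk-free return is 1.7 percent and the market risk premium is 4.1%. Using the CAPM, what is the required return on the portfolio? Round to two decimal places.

6.02%

β_Ellery = 0.665 × 44.75% / 22.95% = 1.2967
β_Zeller = 0.548 × 26.14% / 22.95% = 0.6242
β_Arden = 0.177 × 51.87% / 22.95% = 0.4000
β_Orrin = 0.858 × 22.13% / 22.95% = 0.8273
β_Kestrel = 0.730 × 49.44% / 22.95% = 1.5726
β_P = Σ w_i β_i = 0.30×1.2967 + 0.23×0.6242 + 0.09×0.4000 + 0.15×0.8273 + 0.23×1.5726 = 1.0544
E(R_P) = R_f + β_P × MRP = 1.7% + 1.0544 × 4.1% = 6.02%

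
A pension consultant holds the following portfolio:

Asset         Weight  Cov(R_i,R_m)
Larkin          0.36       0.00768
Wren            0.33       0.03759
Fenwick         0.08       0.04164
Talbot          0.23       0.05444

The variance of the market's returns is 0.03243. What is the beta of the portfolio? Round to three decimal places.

β_Larkin = 0.00768 / 0.03243 = 0.2368
β_Wren = 0.03759 / 0.03243 = 1.1591
β_Fenwick = 0.04164 / 0.03243 = 1.2840
β_Talbot = 0.05444 / 0.03243 = 1.6787
β_P = Σ w_i β_i = 0.36×0.2368 + 0.33×1.1591 + 0.08×1.2840 + 0.23×1.6787 = 0.9566

0.957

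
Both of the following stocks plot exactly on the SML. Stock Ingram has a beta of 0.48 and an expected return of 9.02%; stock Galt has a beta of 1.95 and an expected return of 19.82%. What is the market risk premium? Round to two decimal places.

7.35%

Both satisfy E(R) = R_f + β·MRP, so the slope of the SML is
MRP = (19.82% − 9.02%) / (1.95 − 0.48) = 10.80% / 1.47 = 7.3469%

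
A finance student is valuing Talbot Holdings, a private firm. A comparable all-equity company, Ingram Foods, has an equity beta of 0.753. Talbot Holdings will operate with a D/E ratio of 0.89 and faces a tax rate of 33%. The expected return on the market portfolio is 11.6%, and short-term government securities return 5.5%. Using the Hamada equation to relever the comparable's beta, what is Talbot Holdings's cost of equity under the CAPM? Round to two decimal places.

12.83%

β_L = β_U × [1 + (1 − t)(D/E)] = 0.753 × [1 + (1 − 0.33) × 0.89]
    = 0.753 × [1 + 0.67 × 0.89] = 0.753 × 1.5963 = 1.2020
MRP = 11.6% − 5.5% = 6.10%
E(R) = R_f + β_L × MRP = 5.5% + 1.2020 × 6.1% = 12.83%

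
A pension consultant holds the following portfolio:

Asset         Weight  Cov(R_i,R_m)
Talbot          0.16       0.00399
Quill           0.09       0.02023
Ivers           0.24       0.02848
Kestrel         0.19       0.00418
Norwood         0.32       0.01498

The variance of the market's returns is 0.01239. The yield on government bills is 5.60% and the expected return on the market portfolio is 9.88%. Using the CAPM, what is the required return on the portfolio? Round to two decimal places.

10.74%

β_Talbot = 0.00399 / 0.01239 = 0.3220
β_Quill = 0.02023 / 0.01239 = 1.6328
β_Ivers = 0.02848 / 0.01239 = 2.2986
β_Kestrel = 0.00418 / 0.01239 = 0.3374
β_Norwood = 0.01498 / 0.01239 = 1.2090
β_P = Σ w_i β_i = 0.16×0.3220 + 0.09×1.6328 + 0.24×2.2986 + 0.19×0.3374 + 0.32×1.2090 = 1.2011
MRP = 9.88% − 5.60% = 4.28%
E(R_P) = R_f + β_P × MRP = 5.60% + 1.2011 × 4.28% = 10.74%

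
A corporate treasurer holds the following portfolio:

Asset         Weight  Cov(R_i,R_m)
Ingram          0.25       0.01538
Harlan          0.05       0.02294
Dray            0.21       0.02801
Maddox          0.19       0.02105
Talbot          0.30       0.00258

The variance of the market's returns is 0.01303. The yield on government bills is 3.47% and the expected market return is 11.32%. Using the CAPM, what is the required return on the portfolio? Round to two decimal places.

β_Ingram = 0.01538 / 0.01303 = 1.1804
β_Harlan = 0.02294 / 0.01303 = 1.7606
β_Dray = 0.02801 / 0.01303 = 2.1497
β_Maddox = 0.02105 / 0.01303 = 1.6155
β_Talbot = 0.00258 / 0.01303 = 0.1980
β_P = Σ w_i β_i = 0.25×1.1804 + 0.05×1.7606 + 0.21×2.1497 + 0.19×1.6155 + 0.30×0.1980 = 1.2009
MRP = 11.32% − 3.47% = 7.85%
E(R_P) = R_f + β_P × MRP = 3.47% + 1.2009 × 7.85% = 12.90%

12.90%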